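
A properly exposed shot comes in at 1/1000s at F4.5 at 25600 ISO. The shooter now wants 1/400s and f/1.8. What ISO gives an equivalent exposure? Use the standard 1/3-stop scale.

Shutter speed: 1/1000 → 1/800 → 1/640 → 1/500 → 1/400 — 1 1/3 stops slower (brighter).
Aperture: f/4.5 → f/4 → f/3.5 → f/3.2 → f/2.8 → f/2.5 → f/2.2 → f/2 → f/1.8 — 2 2/3 stops larger aperture (brighter).
Net change so far: 4 stops brighter. Offset with the ISO: 25600 → 20000 → 16000 → 12800 → 10000 → 8000 → 6400 → 5000 → 4000 → 3200 → 2500 → 2000 → 1600.

ISO 1600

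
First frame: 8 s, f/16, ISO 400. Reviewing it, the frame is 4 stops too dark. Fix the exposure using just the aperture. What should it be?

f/4

Underexposed by 4 stops → need 4 stops brighter.
Aperture: f/16 → f/11 → f/8 → f/5.6 → f/4.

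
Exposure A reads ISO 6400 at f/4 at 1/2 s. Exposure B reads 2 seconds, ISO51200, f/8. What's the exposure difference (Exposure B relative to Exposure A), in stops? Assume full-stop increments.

Aperture: f/4 → f/5.6 → f/8 — 2 stops smaller aperture (darker).
Shutter speed: 1/2 → 1 → 2 — 2 stops slower (brighter).
ISO: 6400 → 12800 → 25600 → 51200 — 3 stops higher (brighter).
Net: −2 +2 +3 = +3 stops.

3 stops brighter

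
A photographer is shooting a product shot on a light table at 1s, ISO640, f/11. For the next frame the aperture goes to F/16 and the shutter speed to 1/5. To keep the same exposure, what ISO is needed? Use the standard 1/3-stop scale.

Aperture: f/11 → f/13 → f/14 → f/16 — 1 stop smaller aperture (darker).
Shutter speed: 1 → 0.8 → 0.6 → 0.5 → 0.4 → 0.3 → 1/4 → 1/5 — 2 1/3 stops shorter (darker).
Net change so far: 3 1/3 stops darker. Offset with the ISO: 640 → 800 → 1000 → 1250 → 1600 → 2000 → 2500 → 3200 → 4000 → 5000 → 6400.

ISO 6400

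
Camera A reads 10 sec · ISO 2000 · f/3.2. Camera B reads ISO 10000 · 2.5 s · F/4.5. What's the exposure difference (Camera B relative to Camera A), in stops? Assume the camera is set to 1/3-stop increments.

2/3 stop darker

Aperture: f/3.2 → f/3.5 → f/4 → f/4.5 — 1 stop narrower (darker).
Shutter speed: 10 → 8 → 6 → 5 → 4 → 3.2 → 2.5 — 2 stops faster (darker).
ISO: 2000 → 2500 → 3200 → 4000 → 5000 → 6400 → 8000 → 10000 — 2 1/3 stops raised (brighter).
Net: −1 −2 +2 1/3 = −2/3 stops.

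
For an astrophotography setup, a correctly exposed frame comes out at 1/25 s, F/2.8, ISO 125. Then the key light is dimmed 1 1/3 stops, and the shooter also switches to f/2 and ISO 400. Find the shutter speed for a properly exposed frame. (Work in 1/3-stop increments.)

Scene light: 1 1/3 stops darker.
Aperture: f/2.8 → f/2.5 → f/2.2 → f/2 — 1 stop wider (brighter).
ISO: 125 → 160 → 200 → 250 → 320 → 400 — 1 2/3 stops raised (brighter).
Net so far: 1 1/3 stops brighter. Shutter speed: 1/25 → 1/30 → 1/40 → 1/50 → 1/60.

1/60s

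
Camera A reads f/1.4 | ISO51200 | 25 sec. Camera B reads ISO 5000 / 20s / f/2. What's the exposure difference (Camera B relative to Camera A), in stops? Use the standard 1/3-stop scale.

Aperture: f/1.4 → f/1.6 → f/1.8 → f/2 — 1 stop smaller aperture (darker).
Shutter speed: 25 → 20 — 1/3 stop faster (darker).
ISO: 51200 → 40000 → 32000 → 25600 → 20000 → 16000 → 12800 → 10000 → 8000 → 6400 → 5000 — 3 1/3 stops lower (darker).
Net: −1 −1/3 −3 1/3 = −4 2/3 stops.

4 2/3 stops darker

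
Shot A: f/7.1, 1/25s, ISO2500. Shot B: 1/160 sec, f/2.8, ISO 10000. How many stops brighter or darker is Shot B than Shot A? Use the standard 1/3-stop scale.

2 stops brighter

Aperture: f/7.1 → f/6.3 → f/5.6 → f/5 → f/4.5 → f/4 → f/3.5 → f/3.2 → f/2.8 — 2 2/3 stops wider (brighter).
Shutter speed: 1/25 → 1/30 → 1/40 → 1/50 → 1/60 → 1/80 → 1/100 → 1/125 → 1/160 — 2 2/3 stops faster (darker).
ISO: 2500 → 3200 → 4000 → 5000 → 6400 → 8000 → 10000 — 2 stops raised (brighter).
Net: +2 2/3 −2 2/3 +2 = +2 stops.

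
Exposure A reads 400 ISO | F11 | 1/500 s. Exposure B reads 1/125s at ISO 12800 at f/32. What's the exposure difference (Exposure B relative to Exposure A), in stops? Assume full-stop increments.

Aperture: f/11 → f/16 → f/22 → f/32 — 3 stops smaller aperture (darker).
Shutter speed: 1/500 → 1/250 → 1/125 — 2 stops slower (brighter).
ISO: 400 → 800 → 1600 → 3200 → 6400 → 12800 — 5 stops raised (brighter).
Net: −3 +2 +5 = +4 stops.

4 stops brighter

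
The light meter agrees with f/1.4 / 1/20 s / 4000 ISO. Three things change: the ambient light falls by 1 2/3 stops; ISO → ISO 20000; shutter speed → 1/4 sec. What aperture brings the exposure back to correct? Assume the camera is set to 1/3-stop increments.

f/4

Scene light: 1 2/3 stops darker.
ISO: 4000 → 5000 → 6400 → 8000 → 10000 → 12800 → 16000 → 20000 — 2 1/3 stops higher (brighter).
Shutter speed: 1/20 → 1/15 → 1/13 → 1/10 → 1/8 → 1/6 → 1/5 → 1/4 — 2 1/3 stops slower (brighter).
Net so far: 3 stops brighter. Aperture: f/1.4 → f/1.6 → f/1.8 → f/2 → f/2.2 → f/2.5 → f/2.8 → f/3.2 → f/3.5 → f/4.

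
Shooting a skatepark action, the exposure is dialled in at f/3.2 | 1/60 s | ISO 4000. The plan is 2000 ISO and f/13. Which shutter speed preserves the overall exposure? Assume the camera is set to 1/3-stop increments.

0.5 s

ISO: 4000 → 3200 → 2500 → 2000 — 1 stop lower (darker).
Aperture: f/3.2 → f/3.5 → f/4 → f/4.5 → f/5 → f/5.6 → f/6.3 → f/7.1 → f/8 → f/9 → f/10 → f/11 → f/13 — 4 stops smaller aperture (darker).
Net change so far: 5 stops darker. Offset with the shutter speed: 1/60 → 1/50 → 1/40 → 1/30 → 1/25 → 1/20 → 1/15 → 1/13 → 1/10 → 1/8 → 1/6 → 1/5 → 1/4 → 0.3 → 0.4 → 0.5.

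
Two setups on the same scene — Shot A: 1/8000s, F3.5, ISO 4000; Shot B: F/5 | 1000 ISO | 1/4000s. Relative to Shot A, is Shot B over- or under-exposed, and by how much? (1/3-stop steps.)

2 stops darker

Aperture: f/3.5 → f/4 → f/4.5 → f/5 — 1 stop narrower (darker).
Shutter speed: 1/8000 → 1/6400 → 1/5000 → 1/4000 — 1 stop slower (brighter).
ISO: 4000 → 3200 → 2500 → 2000 → 1600 → 1250 → 1000 — 2 stops lower (darker).
Net: −1 +1 −2 = −2 stops.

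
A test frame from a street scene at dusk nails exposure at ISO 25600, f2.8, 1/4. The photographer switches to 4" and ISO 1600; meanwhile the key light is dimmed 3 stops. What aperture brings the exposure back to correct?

f/1.0

Scene light: 3 stops darker.
Shutter speed: 1/4 → 1/2 → 1 → 2 → 4 — 4 stops longer (brighter).
ISO: 25600 → 12800 → 6400 → 3200 → 1600 — 4 stops dropped (darker).
Net so far: 3 stops darker. Aperture: f/2.8 → f/2 → f/1.4 → f/1.0.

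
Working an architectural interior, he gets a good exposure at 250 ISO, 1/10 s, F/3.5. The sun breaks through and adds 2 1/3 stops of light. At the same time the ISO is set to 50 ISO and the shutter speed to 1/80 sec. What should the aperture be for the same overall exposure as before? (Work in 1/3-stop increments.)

Scene light: 2 1/3 stops brighter.
ISO: 250 → 200 → 160 → 125 → 100 → 80 → 64 → 50 — 2 1/3 stops lower (darker).
Shutter speed: 1/10 → 1/13 → 1/15 → 1/20 → 1/25 → 1/30 → 1/40 → 1/50 → 1/60 → 1/80 — 3 stops shorter (darker).
Net so far: 3 stops darker. Aperture: f/3.5 → f/3.2 → f/2.8 → f/2.5 → f/2.2 → f/2 → f/1.8 → f/1.6 → f/1.4 → f/1.2.

f/1.2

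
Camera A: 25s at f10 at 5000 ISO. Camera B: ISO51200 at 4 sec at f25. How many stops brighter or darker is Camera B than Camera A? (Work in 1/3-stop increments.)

Aperture: f/10 → f/11 → f/13 → f/14 → f/16 → f/18 → f/20 → f/22 → f/25 — 2 2/3 stops narrower (darker).
Shutter speed: 25 → 20 → 15 → 13 → 10 → 8 → 6 → 5 → 4 — 2 2/3 stops shorter (darker).
ISO: 5000 → 6400 → 8000 → 10000 → 12800 → 16000 → 20000 → 25600 → 32000 → 40000 → 51200 — 3 1/3 stops raised (brighter).
Net: −2 2/3 −2 2/3 +3 1/3 = −2 stops.

2 stops darker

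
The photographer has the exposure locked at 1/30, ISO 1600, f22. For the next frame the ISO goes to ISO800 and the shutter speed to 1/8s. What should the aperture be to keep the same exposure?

f/32

ISO: 1600 → 800 — 1 stop lower (darker).
Shutter speed: 1/30 → 1/15 → 1/8 — 2 stops slower (brighter).
Net change so far: 1 stop brighter. Offset with the aperture: f/22 → f/32.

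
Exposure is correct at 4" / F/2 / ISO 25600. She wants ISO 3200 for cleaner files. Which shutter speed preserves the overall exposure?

ISO: 25600 → 12800 → 6400 → 3200 — 3 stops lower (darker).
Need 3 stops brighter from the shutter speed: 4 → 8 → 15 → 30.

30 s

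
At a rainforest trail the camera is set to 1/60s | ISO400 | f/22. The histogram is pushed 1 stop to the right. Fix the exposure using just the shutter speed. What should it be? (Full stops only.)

Overexposed by 1 stop → need 1 stop darker.
Shutter speed: 1/60 → 1/125.

1/125s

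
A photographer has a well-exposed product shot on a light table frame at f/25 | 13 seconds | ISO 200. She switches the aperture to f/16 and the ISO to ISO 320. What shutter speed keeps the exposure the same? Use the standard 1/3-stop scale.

3.2 s

Aperture: f/25 → f/22 → f/20 → f/18 → f/16 — 1 1/3 stops larger aperture (brighter).
ISO: 200 → 250 → 320 — 2/3 stop raised (brighter).
Net change so far: 2 stops brighter. Offset with the shutter speed: 13 → 10 → 8 → 6 → 5 → 4 → 3.2.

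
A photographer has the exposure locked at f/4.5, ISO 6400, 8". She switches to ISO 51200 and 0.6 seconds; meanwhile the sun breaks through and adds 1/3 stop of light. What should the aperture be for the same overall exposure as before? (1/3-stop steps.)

f/4

Scene light: 1/3 stop brighter.
ISO: 6400 → 8000 → 10000 → 12800 → 16000 → 20000 → 25600 → 32000 → 40000 → 51200 — 3 stops higher (brighter).
Shutter speed: 8 → 6 → 5 → 4 → 3.2 → 2.5 → 2 → 1.6 → 1.3 → 1 → 0.8 → 0.6 — 3 2/3 stops faster (darker).
Net so far: 1/3 stop darker. Aperture: f/4.5 → f/4.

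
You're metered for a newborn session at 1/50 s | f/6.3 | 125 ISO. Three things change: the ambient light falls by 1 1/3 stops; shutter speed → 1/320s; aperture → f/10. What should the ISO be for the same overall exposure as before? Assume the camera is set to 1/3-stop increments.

Scene light: 1 1/3 stops darker.
Shutter speed: 1/50 → 1/60 → 1/80 → 1/100 → 1/125 → 1/160 → 1/200 → 1/250 → 1/320 — 2 2/3 stops faster (darker).
Aperture: f/6.3 → f/7.1 → f/8 → f/9 → f/10 — 1 1/3 stops smaller aperture (darker).
Net so far: 5 1/3 stops darker. ISO: 125 → 160 → 200 → 250 → 320 → 400 → 500 → 640 → 800 → 1000 → 1250 → 1600 → 2000 → 2500 → 3200 → 4000 → 5000.

ISO 5000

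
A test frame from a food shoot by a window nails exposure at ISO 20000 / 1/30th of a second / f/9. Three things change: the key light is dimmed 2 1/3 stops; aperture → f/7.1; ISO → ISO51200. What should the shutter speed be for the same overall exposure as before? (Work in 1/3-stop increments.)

1/25s

Scene light: 2 1/3 stops darker.
Aperture: f/9 → f/8 → f/7.1 — 2/3 stop wider (brighter).
ISO: 20000 → 25600 → 32000 → 40000 → 51200 — 1 1/3 stops higher (brighter).
Net so far: 1/3 stop darker. Shutter speed: 1/30 → 1/25.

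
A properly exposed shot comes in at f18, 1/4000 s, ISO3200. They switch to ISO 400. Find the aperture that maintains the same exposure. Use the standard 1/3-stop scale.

f/6.3

ISO: 3200 → 2500 → 2000 → 1600 → 1250 → 1000 → 800 → 640 → 500 → 400 — 3 stops dropped (darker).
Need 3 stops brighter from the aperture: f/18 → f/16 → f/14 → f/13 → f/11 → f/10 → f/9 → f/8 → f/7.1 → f/6.3.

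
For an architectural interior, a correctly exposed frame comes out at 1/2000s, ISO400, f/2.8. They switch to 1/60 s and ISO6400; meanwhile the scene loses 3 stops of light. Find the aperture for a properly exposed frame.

f/22

Scene light: 3 stops darker.
Shutter speed: 1/2000 → 1/1000 → 1/500 → 1/250 → 1/125 → 1/60 — 5 stops longer (brighter).
ISO: 400 → 800 → 1600 → 3200 → 6400 — 4 stops raised (brighter).
Net so far: 6 stops brighter. Aperture: f/2.8 → f/4 → f/5.6 → f/8 → f/11 → f/16 → f/22.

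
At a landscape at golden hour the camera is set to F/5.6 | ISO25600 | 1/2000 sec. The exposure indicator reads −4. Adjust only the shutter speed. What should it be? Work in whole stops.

Underexposed by 4 stops → need 4 stops brighter.
Shutter speed: 1/2000 → 1/1000 → 1/500 → 1/250 → 1/125.

1/125s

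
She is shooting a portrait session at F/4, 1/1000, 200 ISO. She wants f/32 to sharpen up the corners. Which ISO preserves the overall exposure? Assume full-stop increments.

ISO 12800

Aperture: f/4 → f/5.6 → f/8 → f/11 → f/16 → f/22 → f/32 — 6 stops smaller aperture (darker).
Need 6 stops brighter from the ISO: 200 → 400 → 800 → 1600 → 3200 → 6400 → 12800.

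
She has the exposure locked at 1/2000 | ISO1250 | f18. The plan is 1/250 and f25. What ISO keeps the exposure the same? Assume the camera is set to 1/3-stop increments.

Shutter speed: 1/2000 → 1/1600 → 1/1250 → 1/1000 → 1/800 → 1/640 → 1/500 → 1/400 → 1/320 → 1/250 — 3 stops longer (brighter).
Aperture: f/18 → f/20 → f/22 → f/25 — 1 stop smaller aperture (darker).
Net change so far: 2 stops brighter. Offset with the ISO: 1250 → 1000 → 800 → 640 → 500 → 400 → 320.

ISO 320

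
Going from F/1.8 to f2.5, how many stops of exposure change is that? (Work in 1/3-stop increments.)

f/1.8 → f/2 → f/2.2 → f/2.5 — count the steps: 3 third-stops = 1 stop.

1 stop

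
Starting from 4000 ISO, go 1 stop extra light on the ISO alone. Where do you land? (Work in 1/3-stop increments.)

ISO 8000

ISO: 4000 → 5000 → 6400 → 8000 — 1 stop raised (brighter).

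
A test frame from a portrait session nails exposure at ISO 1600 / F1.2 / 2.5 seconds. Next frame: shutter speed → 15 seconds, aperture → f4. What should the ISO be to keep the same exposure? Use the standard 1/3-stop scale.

Shutter speed: 2.5 → 3.2 → 4 → 5 → 6 → 8 → 10 → 13 → 15 — 2 2/3 stops longer (brighter).
Aperture: f/1.2 → f/1.4 → f/1.6 → f/1.8 → f/2 → f/2.2 → f/2.5 → f/2.8 → f/3.2 → f/3.5 → f/4 — 3 1/3 stops narrower (darker).
Net change so far: 2/3 stop darker. Offset with the ISO: 1600 → 2000 → 2500.

ISO 2500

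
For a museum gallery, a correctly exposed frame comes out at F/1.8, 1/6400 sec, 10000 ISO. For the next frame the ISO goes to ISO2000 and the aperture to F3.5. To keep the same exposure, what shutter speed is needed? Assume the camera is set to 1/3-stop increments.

ISO: 10000 → 8000 → 6400 → 5000 → 4000 → 3200 → 2500 → 2000 — 2 1/3 stops lower (darker).
Aperture: f/1.8 → f/2 → f/2.2 → f/2.5 → f/2.8 → f/3.2 → f/3.5 — 2 stops smaller aperture (darker).
Net change so far: 4 1/3 stops darker. Offset with the shutter speed: 1/6400 → 1/5000 → 1/4000 → 1/3200 → 1/2500 → 1/2000 → 1/1600 → 1/1250 → 1/1000 → 1/800 → 1/640 → 1/500 → 1/400 → 1/320.

1/320s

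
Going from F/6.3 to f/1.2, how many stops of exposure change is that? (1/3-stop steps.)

4 2/3 stops

f/6.3 → f/5.6 → f/5 → f/4.5 → f/4 → f/3.5 → f/3.2 → f/2.8 → f/2.5 → f/2.2 → f/2 → f/1.8 → f/1.6 → f/1.4 → f/1.2 — count the steps: 14 third-stops = 4 2/3 stops.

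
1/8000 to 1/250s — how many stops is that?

1/8000 → 1/4000 → 1/2000 → 1/1000 → 1/500 → 1/250 — count the steps: 5 stops.

5 stops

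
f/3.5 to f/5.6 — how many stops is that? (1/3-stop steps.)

1 1/3 stops

f/3.5 → f/4 → f/4.5 → f/5 → f/5.6 — count the steps: 4 third-stops = 1 1/3 stops.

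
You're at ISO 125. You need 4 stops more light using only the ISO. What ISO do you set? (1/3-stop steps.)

ISO: 125 → 160 → 200 → 250 → 320 → 400 → 500 → 640 → 800 → 1000 → 1250 → 1600 → 2000 — 4 stops raised (brighter).

ISO 2000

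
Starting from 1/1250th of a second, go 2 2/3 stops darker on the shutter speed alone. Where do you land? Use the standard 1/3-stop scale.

Shutter speed: 1/1250 → 1/1600 → 1/2000 → 1/2500 → 1/3200 → 1/4000 → 1/5000 → 1/6400 → 1/8000 — 2 2/3 stops faster (darker).

1/8000s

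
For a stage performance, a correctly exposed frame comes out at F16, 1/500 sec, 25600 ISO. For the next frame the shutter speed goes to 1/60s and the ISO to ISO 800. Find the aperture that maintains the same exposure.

Shutter speed: 1/500 → 1/250 → 1/125 → 1/60 — 3 stops slower (brighter).
ISO: 25600 → 12800 → 6400 → 3200 → 1600 → 800 — 5 stops dropped (darker).
Net change so far: 2 stops darker. Offset with the aperture: f/16 → f/11 → f/8.

f/8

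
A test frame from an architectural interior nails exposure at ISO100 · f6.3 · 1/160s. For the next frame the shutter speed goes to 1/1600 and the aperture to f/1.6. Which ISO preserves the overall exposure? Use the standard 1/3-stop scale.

ISO 64

Shutter speed: 1/160 → 1/200 → 1/250 → 1/320 → 1/400 → 1/500 → 1/640 → 1/800 → 1/1000 → 1/1250 → 1/1600 — 3 1/3 stops shorter (darker).
Aperture: f/6.3 → f/5.6 → f/5 → f/4.5 → f/4 → f/3.5 → f/3.2 → f/2.8 → f/2.5 → f/2.2 → f/2 → f/1.8 → f/1.6 — 4 stops wider (brighter).
Net change so far: 2/3 stop brighter. Offset with the ISO: 100 → 80 → 64.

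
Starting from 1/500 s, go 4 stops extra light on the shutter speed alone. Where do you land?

1/30s

Shutter speed: 1/500 → 1/250 → 1/125 → 1/60 → 1/30 — 4 stops slower (brighter).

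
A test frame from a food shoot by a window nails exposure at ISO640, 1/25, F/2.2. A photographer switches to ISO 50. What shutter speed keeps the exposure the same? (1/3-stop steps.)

0.5 s

ISO: 640 → 500 → 400 → 320 → 250 → 200 → 160 → 125 → 100 → 80 → 64 → 50 — 3 2/3 stops lower (darker).
Need 3 2/3 stops brighter from the shutter speed: 1/25 → 1/20 → 1/15 → 1/13 → 1/10 → 1/8 → 1/6 → 1/5 → 1/4 → 0.3 → 0.4 → 0.5.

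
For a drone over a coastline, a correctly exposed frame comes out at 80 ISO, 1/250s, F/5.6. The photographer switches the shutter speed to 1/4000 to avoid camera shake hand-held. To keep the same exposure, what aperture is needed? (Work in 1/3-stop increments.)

f/1.4

Shutter speed: 1/250 → 1/320 → 1/400 → 1/500 → 1/640 → 1/800 → 1/1000 → 1/1250 → 1/1600 → 1/2000 → 1/2500 → 1/3200 → 1/4000 — 4 stops shorter (darker).
Need 4 stops brighter from the aperture: f/5.6 → f/5 → f/4.5 → f/4 → f/3.5 → f/3.2 → f/2.8 → f/2.5 → f/2.2 → f/2 → f/1.8 → f/1.6 → f/1.4.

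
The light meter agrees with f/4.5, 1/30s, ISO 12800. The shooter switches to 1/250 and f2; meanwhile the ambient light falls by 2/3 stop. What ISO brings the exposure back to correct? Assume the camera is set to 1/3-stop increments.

ISO 32000

Scene light: 2/3 stop darker.
Shutter speed: 1/30 → 1/40 → 1/50 → 1/60 → 1/80 → 1/100 → 1/125 → 1/160 → 1/200 → 1/250 — 3 stops shorter (darker).
Aperture: f/4.5 → f/4 → f/3.5 → f/3.2 → f/2.8 → f/2.5 → f/2.2 → f/2 — 2 1/3 stops larger aperture (brighter).
Net so far: 1 1/3 stops darker. ISO: 12800 → 16000 → 20000 → 25600 → 32000.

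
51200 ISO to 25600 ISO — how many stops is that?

1 stop

51200 → 25600 — count the steps: 1 stop.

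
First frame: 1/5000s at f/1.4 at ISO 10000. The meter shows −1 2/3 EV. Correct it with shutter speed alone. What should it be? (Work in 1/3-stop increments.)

1/1600s

Underexposed by 1 2/3 stops → need 1 2/3 stops brighter.
Shutter speed: 1/5000 → 1/4000 → 1/3200 → 1/2500 → 1/2000 → 1/1600.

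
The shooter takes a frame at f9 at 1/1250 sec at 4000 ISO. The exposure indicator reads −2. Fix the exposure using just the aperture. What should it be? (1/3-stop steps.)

Underexposed by 2 stops → need 2 stops brighter.
Aperture: f/9 → f/8 → f/7.1 → f/6.3 → f/5.6 → f/5 → f/4.5.

f/4.5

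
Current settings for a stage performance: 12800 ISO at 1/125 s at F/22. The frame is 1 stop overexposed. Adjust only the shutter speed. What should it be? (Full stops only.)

Overexposed by 1 stop → need 1 stop darker.
Shutter speed: 1/125 → 1/250.

1/250s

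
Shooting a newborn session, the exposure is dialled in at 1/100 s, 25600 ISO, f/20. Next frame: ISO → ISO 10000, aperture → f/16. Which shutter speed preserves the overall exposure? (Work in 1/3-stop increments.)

1/60s

ISO: 25600 → 20000 → 16000 → 12800 → 10000 — 1 1/3 stops lower (darker).
Aperture: f/20 → f/18 → f/16 — 2/3 stop wider (brighter).
Net change so far: 2/3 stop darker. Offset with the shutter speed: 1/100 → 1/80 → 1/60.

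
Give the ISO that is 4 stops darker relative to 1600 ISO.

ISO: 1600 → 800 → 400 → 200 → 100 — 4 stops lower (darker).

ISO 100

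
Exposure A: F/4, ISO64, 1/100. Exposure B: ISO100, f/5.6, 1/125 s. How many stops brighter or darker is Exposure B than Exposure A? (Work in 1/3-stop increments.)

Aperture: f/4 → f/4.5 → f/5 → f/5.6 — 1 stop smaller aperture (darker).
Shutter speed: 1/100 → 1/125 — 1/3 stop faster (darker).
ISO: 64 → 80 → 100 — 2/3 stop raised (brighter).
Net: −1 −1/3 +2/3 = −2/3 stops.

2/3 stop darker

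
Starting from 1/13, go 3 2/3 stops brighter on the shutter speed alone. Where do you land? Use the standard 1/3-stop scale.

1 s

Shutter speed: 1/13 → 1/10 → 1/8 → 1/6 → 1/5 → 1/4 → 0.3 → 0.4 → 0.5 → 0.6 → 0.8 → 1 — 3 2/3 stops longer (brighter).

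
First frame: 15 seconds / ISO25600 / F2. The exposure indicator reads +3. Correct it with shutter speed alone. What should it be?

2 s

Overexposed by 3 stops → need 3 stops darker.
Shutter speed: 15 → 8 → 4 → 2.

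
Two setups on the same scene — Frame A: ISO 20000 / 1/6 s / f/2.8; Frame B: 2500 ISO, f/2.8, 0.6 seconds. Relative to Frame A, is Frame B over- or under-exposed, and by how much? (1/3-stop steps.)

Aperture: unchanged.
Shutter speed: 1/6 → 1/5 → 1/4 → 0.3 → 0.4 → 0.5 → 0.6 — 2 stops slower (brighter).
ISO: 20000 → 16000 → 12800 → 10000 → 8000 → 6400 → 5000 → 4000 → 3200 → 2500 — 3 stops lower (darker).
Net: +2 −3 = −1 stop.

1 stop darker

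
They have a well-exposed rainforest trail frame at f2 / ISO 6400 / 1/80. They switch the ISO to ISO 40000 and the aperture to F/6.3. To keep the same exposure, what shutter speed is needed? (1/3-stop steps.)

1/50s

ISO: 6400 → 8000 → 10000 → 12800 → 16000 → 20000 → 25600 → 32000 → 40000 — 2 2/3 stops higher (brighter).
Aperture: f/2 → f/2.2 → f/2.5 → f/2.8 → f/3.2 → f/3.5 → f/4 → f/4.5 → f/5 → f/5.6 → f/6.3 — 3 1/3 stops narrower (darker).
Net change so far: 2/3 stop darker. Offset with the shutter speed: 1/80 → 1/60 → 1/50.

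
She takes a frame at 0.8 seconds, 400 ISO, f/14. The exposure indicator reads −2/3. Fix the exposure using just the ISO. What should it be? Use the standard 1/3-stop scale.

Underexposed by 2/3 stop → need 2/3 stop brighter.
ISO: 400 → 500 → 640.

ISO 640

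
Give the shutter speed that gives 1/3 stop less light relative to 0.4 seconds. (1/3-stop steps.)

Shutter speed: 0.4 → 0.3 — 1/3 stop faster (darker).

0.3 s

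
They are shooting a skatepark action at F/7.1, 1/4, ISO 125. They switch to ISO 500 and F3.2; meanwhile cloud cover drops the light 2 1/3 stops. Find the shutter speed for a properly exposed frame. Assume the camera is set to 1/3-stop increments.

1/15s

Scene light: 2 1/3 stops darker.
ISO: 125 → 160 → 200 → 250 → 320 → 400 → 500 — 2 stops higher (brighter).
Aperture: f/7.1 → f/6.3 → f/5.6 → f/5 → f/4.5 → f/4 → f/3.5 → f/3.2 — 2 1/3 stops wider (brighter).
Net so far: 2 stops brighter. Shutter speed: 1/4 → 1/5 → 1/6 → 1/8 → 1/10 → 1/13 → 1/15.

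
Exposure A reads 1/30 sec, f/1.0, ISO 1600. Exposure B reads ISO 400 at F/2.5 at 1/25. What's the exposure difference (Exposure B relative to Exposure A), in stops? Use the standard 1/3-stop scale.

4 1/3 stops darker

Aperture: f/1.0 → f/1.1 → f/1.2 → f/1.4 → f/1.6 → f/1.8 → f/2 → f/2.2 → f/2.5 — 2 2/3 stops smaller aperture (darker).
Shutter speed: 1/30 → 1/25 — 1/3 stop slower (brighter).
ISO: 1600 → 1250 → 1000 → 800 → 640 → 500 → 400 — 2 stops dropped (darker).
Net: −2 2/3 +1/3 −2 = −4 1/3 stops.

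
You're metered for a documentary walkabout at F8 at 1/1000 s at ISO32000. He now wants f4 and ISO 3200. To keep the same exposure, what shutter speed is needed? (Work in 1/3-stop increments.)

Aperture: f/8 → f/7.1 → f/6.3 → f/5.6 → f/5 → f/4.5 → f/4 — 2 stops opened up (brighter).
ISO: 32000 → 25600 → 20000 → 16000 → 12800 → 10000 → 8000 → 6400 → 5000 → 4000 → 3200 — 3 1/3 stops lower (darker).
Net change so far: 1 1/3 stops darker. Offset with the shutter speed: 1/1000 → 1/800 → 1/640 → 1/500 → 1/400.

1/400s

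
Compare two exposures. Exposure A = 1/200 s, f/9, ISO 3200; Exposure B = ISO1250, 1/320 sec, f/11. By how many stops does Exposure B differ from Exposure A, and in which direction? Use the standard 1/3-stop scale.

Aperture: f/9 → f/10 → f/11 — 2/3 stop smaller aperture (darker).
Shutter speed: 1/200 → 1/250 → 1/320 — 2/3 stop faster (darker).
ISO: 3200 → 2500 → 2000 → 1600 → 1250 — 1 1/3 stops dropped (darker).
Net: −2/3 −2/3 −1 1/3 = −2 2/3 stops.

2 2/3 stops darker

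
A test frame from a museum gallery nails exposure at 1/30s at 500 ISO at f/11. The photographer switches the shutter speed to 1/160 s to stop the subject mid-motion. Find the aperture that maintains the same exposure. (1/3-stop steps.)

f/5

Shutter speed: 1/30 → 1/40 → 1/50 → 1/60 → 1/80 → 1/100 → 1/125 → 1/160 — 2 1/3 stops shorter (darker).
Need 2 1/3 stops brighter from the aperture: f/11 → f/10 → f/9 → f/8 → f/7.1 → f/6.3 → f/5.6 → f/5.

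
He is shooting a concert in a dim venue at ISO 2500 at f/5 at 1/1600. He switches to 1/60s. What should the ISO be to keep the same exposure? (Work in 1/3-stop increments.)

Shutter speed: 1/1600 → 1/1250 → 1/1000 → 1/800 → 1/640 → 1/500 → 1/400 → 1/320 → 1/250 → 1/200 → 1/160 → 1/125 → 1/100 → 1/80 → 1/60 — 4 2/3 stops slower (brighter).
Need 4 2/3 stops darker from the ISO: 2500 → 2000 → 1600 → 1250 → 1000 → 800 → 640 → 500 → 400 → 320 → 250 → 200 → 160 → 125 → 100.

ISO 100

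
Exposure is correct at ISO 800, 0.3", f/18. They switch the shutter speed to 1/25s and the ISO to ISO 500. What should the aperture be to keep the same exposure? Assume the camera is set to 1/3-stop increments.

f/5

Shutter speed: 0.3 → 1/4 → 1/5 → 1/6 → 1/8 → 1/10 → 1/13 → 1/15 → 1/20 → 1/25 — 3 stops shorter (darker).
ISO: 800 → 640 → 500 — 2/3 stop dropped (darker).
Net change so far: 3 2/3 stops darker. Offset with the aperture: f/18 → f/16 → f/14 → f/13 → f/11 → f/10 → f/9 → f/8 → f/7.1 → f/6.3 → f/5.6 → f/5.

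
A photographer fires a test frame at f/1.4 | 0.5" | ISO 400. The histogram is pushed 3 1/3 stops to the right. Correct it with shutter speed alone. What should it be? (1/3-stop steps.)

Overexposed by 3 1/3 stops → need 3 1/3 stops darker.
Shutter speed: 0.5 → 0.4 → 0.3 → 1/4 → 1/5 → 1/6 → 1/8 → 1/10 → 1/13 → 1/15 → 1/20.

1/20s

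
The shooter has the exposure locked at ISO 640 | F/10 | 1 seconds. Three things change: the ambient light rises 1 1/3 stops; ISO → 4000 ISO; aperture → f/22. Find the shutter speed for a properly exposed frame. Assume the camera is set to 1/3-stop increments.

0.3 s

Scene light: 1 1/3 stops brighter.
ISO: 640 → 800 → 1000 → 1250 → 1600 → 2000 → 2500 → 3200 → 4000 — 2 2/3 stops raised (brighter).
Aperture: f/10 → f/11 → f/13 → f/14 → f/16 → f/18 → f/20 → f/22 — 2 1/3 stops stopped down (darker).
Net so far: 1 2/3 stops brighter. Shutter speed: 1 → 0.8 → 0.6 → 0.5 → 0.4 → 0.3.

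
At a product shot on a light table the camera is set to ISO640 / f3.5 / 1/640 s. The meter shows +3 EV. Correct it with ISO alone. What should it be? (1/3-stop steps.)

ISO 80

Overexposed by 3 stops → need 3 stops darker.
ISO: 640 → 500 → 400 → 320 → 250 → 200 → 160 → 125 → 100 → 80.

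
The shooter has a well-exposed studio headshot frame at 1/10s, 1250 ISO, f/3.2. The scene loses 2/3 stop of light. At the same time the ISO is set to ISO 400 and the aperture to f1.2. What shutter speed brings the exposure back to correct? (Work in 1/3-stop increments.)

Scene light: 2/3 stop darker.
ISO: 1250 → 1000 → 800 → 640 → 500 → 400 — 1 2/3 stops dropped (darker).
Aperture: f/3.2 → f/2.8 → f/2.5 → f/2.2 → f/2 → f/1.8 → f/1.6 → f/1.4 → f/1.2 — 2 2/3 stops opened up (brighter).
Net so far: 1/3 stop brighter. Shutter speed: 1/10 → 1/13.

1/13s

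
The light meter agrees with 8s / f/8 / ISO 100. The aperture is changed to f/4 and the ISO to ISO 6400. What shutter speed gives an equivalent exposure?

1/30s

Aperture: f/8 → f/5.6 → f/4 — 2 stops larger aperture (brighter).
ISO: 100 → 200 → 400 → 800 → 1600 → 3200 → 6400 — 6 stops raised (brighter).
Net change so far: 8 stops brighter. Offset with the shutter speed: 8 → 4 → 2 → 1 → 1/2 → 1/4 → 1/8 → 1/15 → 1/30.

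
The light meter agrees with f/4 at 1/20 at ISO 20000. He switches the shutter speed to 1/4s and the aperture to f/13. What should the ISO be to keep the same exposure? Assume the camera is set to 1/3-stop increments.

Shutter speed: 1/20 → 1/15 → 1/13 → 1/10 → 1/8 → 1/6 → 1/5 → 1/4 — 2 1/3 stops slower (brighter).
Aperture: f/4 → f/4.5 → f/5 → f/5.6 → f/6.3 → f/7.1 → f/8 → f/9 → f/10 → f/11 → f/13 — 3 1/3 stops narrower (darker).
Net change so far: 1 stop darker. Offset with the ISO: 20000 → 25600 → 32000 → 40000.

ISO 40000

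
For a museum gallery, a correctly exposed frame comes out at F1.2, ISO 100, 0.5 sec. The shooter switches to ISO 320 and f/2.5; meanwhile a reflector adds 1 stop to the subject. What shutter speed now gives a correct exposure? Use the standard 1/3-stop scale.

0.3 s

Scene light: 1 stop brighter.
ISO: 100 → 125 → 160 → 200 → 250 → 320 — 1 2/3 stops higher (brighter).
Aperture: f/1.2 → f/1.4 → f/1.6 → f/1.8 → f/2 → f/2.2 → f/2.5 — 2 stops smaller aperture (darker).
Net so far: 2/3 stop brighter. Shutter speed: 0.5 → 0.4 → 0.3.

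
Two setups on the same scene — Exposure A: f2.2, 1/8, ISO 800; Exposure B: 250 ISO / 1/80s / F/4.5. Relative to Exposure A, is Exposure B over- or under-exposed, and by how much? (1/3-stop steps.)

Aperture: f/2.2 → f/2.5 → f/2.8 → f/3.2 → f/3.5 → f/4 → f/4.5 — 2 stops narrower (darker).
Shutter speed: 1/8 → 1/10 → 1/13 → 1/15 → 1/20 → 1/25 → 1/30 → 1/40 → 1/50 → 1/60 → 1/80 — 3 1/3 stops shorter (darker).
ISO: 800 → 640 → 500 → 400 → 320 → 250 — 1 2/3 stops lower (darker).
Net: −2 −3 1/3 −1 2/3 = −7 stops.

7 stops darker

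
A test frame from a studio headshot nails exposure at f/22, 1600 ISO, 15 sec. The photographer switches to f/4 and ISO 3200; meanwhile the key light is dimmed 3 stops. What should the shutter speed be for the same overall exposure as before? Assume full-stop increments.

Scene light: 3 stops darker.
Aperture: f/22 → f/16 → f/11 → f/8 → f/5.6 → f/4 — 5 stops opened up (brighter).
ISO: 1600 → 3200 — 1 stop higher (brighter).
Net so far: 3 stops brighter. Shutter speed: 15 → 8 → 4 → 2.

2 s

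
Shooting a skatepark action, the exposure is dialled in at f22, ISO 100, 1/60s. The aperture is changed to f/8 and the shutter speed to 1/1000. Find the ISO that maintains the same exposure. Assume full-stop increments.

ISO 200

Aperture: f/22 → f/16 → f/11 → f/8 — 3 stops larger aperture (brighter).
Shutter speed: 1/60 → 1/125 → 1/250 → 1/500 → 1/1000 — 4 stops shorter (darker).
Net change so far: 1 stop darker. Offset with the ISO: 100 → 200.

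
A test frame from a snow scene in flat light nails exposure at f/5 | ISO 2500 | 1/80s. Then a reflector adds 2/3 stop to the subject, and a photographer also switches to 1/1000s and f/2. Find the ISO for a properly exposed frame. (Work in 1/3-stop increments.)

ISO 3200

Scene light: 2/3 stop brighter.
Shutter speed: 1/80 → 1/100 → 1/125 → 1/160 → 1/200 → 1/250 → 1/320 → 1/400 → 1/500 → 1/640 → 1/800 → 1/1000 — 3 2/3 stops shorter (darker).
Aperture: f/5 → f/4.5 → f/4 → f/3.5 → f/3.2 → f/2.8 → f/2.5 → f/2.2 → f/2 — 2 2/3 stops opened up (brighter).
Net so far: 1/3 stop darker. ISO: 2500 → 3200.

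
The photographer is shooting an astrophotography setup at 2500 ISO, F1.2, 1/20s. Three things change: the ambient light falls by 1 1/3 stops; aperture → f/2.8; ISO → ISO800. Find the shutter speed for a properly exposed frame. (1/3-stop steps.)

2 s

Scene light: 1 1/3 stops darker.
Aperture: f/1.2 → f/1.4 → f/1.6 → f/1.8 → f/2 → f/2.2 → f/2.5 → f/2.8 — 2 1/3 stops narrower (darker).
ISO: 2500 → 2000 → 1600 → 1250 → 1000 → 800 — 1 2/3 stops lower (darker).
Net so far: 5 1/3 stops darker. Shutter speed: 1/20 → 1/15 → 1/13 → 1/10 → 1/8 → 1/6 → 1/5 → 1/4 → 0.3 → 0.4 → 0.5 → 0.6 → 0.8 → 1 → 1.3 → 1.6 → 2.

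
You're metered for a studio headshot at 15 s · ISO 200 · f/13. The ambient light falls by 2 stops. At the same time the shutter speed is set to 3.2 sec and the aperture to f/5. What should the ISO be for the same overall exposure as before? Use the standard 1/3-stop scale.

Scene light: 2 stops darker.
Shutter speed: 15 → 13 → 10 → 8 → 6 → 5 → 4 → 3.2 — 2 1/3 stops faster (darker).
Aperture: f/13 → f/11 → f/10 → f/9 → f/8 → f/7.1 → f/6.3 → f/5.6 → f/5 — 2 2/3 stops larger aperture (brighter).
Net so far: 1 2/3 stops darker. ISO: 200 → 250 → 320 → 400 → 500 → 640.

ISO 640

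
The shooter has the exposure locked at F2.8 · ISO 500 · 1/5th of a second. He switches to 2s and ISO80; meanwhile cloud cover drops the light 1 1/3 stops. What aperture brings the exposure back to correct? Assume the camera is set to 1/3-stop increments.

Scene light: 1 1/3 stops darker.
Shutter speed: 1/5 → 1/4 → 0.3 → 0.4 → 0.5 → 0.6 → 0.8 → 1 → 1.3 → 1.6 → 2 — 3 1/3 stops longer (brighter).
ISO: 500 → 400 → 320 → 250 → 200 → 160 → 125 → 100 → 80 — 2 2/3 stops dropped (darker).
Net so far: 2/3 stop darker. Aperture: f/2.8 → f/2.5 → f/2.2.

f/2.2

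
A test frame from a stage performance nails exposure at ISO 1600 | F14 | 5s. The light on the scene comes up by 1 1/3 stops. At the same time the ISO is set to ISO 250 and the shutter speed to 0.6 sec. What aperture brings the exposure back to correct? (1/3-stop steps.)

f/3.2

Scene light: 1 1/3 stops brighter.
ISO: 1600 → 1250 → 1000 → 800 → 640 → 500 → 400 → 320 → 250 — 2 2/3 stops lower (darker).
Shutter speed: 5 → 4 → 3.2 → 2.5 → 2 → 1.6 → 1.3 → 1 → 0.8 → 0.6 — 3 stops shorter (darker).
Net so far: 4 1/3 stops darker. Aperture: f/14 → f/13 → f/11 → f/10 → f/9 → f/8 → f/7.1 → f/6.3 → f/5.6 → f/5 → f/4.5 → f/4 → f/3.5 → f/3.2.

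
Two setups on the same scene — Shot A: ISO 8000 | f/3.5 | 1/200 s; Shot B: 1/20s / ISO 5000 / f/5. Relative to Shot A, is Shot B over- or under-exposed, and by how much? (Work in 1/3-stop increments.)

1 2/3 stops brighter

Aperture: f/3.5 → f/4 → f/4.5 → f/5 — 1 stop narrower (darker).
Shutter speed: 1/200 → 1/160 → 1/125 → 1/100 → 1/80 → 1/60 → 1/50 → 1/40 → 1/30 → 1/25 → 1/20 — 3 1/3 stops longer (brighter).
ISO: 8000 → 6400 → 5000 — 2/3 stop lower (darker).
Net: −1 +3 1/3 −2/3 = +1 2/3 stops.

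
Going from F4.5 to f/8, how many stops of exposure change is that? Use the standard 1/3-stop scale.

1 2/3 stops

f/4.5 → f/5 → f/5.6 → f/6.3 → f/7.1 → f/8 — count the steps: 5 third-stops = 1 2/3 stops.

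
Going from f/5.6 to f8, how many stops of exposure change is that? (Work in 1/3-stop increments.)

f/5.6 → f/6.3 → f/7.1 → f/8 — count the steps: 3 third-stops = 1 stop.

1 stop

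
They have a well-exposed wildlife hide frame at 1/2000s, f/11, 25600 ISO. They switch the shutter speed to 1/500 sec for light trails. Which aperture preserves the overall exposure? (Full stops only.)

f/22

Shutter speed: 1/2000 → 1/1000 → 1/500 — 2 stops slower (brighter).
Need 2 stops darker from the aperture: f/11 → f/16 → f/22.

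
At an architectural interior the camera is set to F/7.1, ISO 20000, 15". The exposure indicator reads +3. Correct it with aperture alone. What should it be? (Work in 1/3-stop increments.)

Overexposed by 3 stops → need 3 stops darker.
Aperture: f/7.1 → f/8 → f/9 → f/10 → f/11 → f/13 → f/14 → f/16 → f/18 → f/20.

f/20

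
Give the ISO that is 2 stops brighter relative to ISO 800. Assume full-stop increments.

ISO 3200

ISO: 800 → 1600 → 3200 — 2 stops higher (brighter).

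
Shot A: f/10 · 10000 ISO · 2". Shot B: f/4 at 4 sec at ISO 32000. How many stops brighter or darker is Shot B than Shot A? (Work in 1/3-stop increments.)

5 1/3 stops brighter

Aperture: f/10 → f/9 → f/8 → f/7.1 → f/6.3 → f/5.6 → f/5 → f/4.5 → f/4 — 2 2/3 stops opened up (brighter).
Shutter speed: 2 → 2.5 → 3.2 → 4 — 1 stop slower (brighter).
ISO: 10000 → 12800 → 16000 → 20000 → 25600 → 32000 — 1 2/3 stops raised (brighter).
Net: +2 2/3 +1 +1 2/3 = +5 1/3 stops.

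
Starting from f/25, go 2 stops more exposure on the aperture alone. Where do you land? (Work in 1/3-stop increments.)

Aperture: f/25 → f/22 → f/20 → f/18 → f/16 → f/14 → f/13 — 2 stops opened up (brighter).

f/13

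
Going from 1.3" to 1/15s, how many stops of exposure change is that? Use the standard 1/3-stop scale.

4 1/3 stops

1.3 → 1 → 0.8 → 0.6 → 0.5 → 0.4 → 0.3 → 1/4 → 1/5 → 1/6 → 1/8 → 1/10 → 1/13 → 1/15 — count the steps: 13 third-stops = 4 1/3 stops.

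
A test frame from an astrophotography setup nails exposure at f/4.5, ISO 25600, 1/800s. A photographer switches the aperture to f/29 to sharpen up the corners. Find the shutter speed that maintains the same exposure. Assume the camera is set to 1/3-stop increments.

1/20s

Aperture: f/4.5 → f/5 → f/5.6 → f/6.3 → f/7.1 → f/8 → f/9 → f/10 → f/11 → f/13 → f/14 → f/16 → f/18 → f/20 → f/22 → f/25 → f/29 — 5 1/3 stops smaller aperture (darker).
Need 5 1/3 stops brighter from the shutter speed: 1/800 → 1/640 → 1/500 → 1/400 → 1/320 → 1/250 → 1/200 → 1/160 → 1/125 → 1/100 → 1/80 → 1/60 → 1/50 → 1/40 → 1/30 → 1/25 → 1/20.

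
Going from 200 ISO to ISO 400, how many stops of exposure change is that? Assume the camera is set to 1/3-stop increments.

200 → 250 → 320 → 400 — count the steps: 3 third-stops = 1 stop.

1 stop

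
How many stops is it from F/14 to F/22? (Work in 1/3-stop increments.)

1 1/3 stops

f/14 → f/16 → f/18 → f/20 → f/22 — count the steps: 4 third-stops = 1 1/3 stops.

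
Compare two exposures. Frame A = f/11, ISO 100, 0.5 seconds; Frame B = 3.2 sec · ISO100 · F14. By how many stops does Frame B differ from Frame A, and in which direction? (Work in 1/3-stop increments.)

2 stops brighter

Aperture: f/11 → f/13 → f/14 — 2/3 stop narrower (darker).
Shutter speed: 0.5 → 0.6 → 0.8 → 1 → 1.3 → 1.6 → 2 → 2.5 → 3.2 — 2 2/3 stops longer (brighter).
ISO: unchanged.
Net: −2/3 +2 2/3 = +2 stops.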